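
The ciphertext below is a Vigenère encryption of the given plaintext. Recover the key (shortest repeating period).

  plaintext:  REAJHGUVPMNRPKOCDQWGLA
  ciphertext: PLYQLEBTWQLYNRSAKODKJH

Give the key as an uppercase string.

YHYHE

  i= 0: P-R = 24 → Y
  i= 1: L-E =  7 → H
  i= 2: Y-A = 24 → Y
  i= 3: Q-J =  7 → H
  i= 4: L-H =  4 → E
  i= 5: E-G = 24 → Y
  i= 6: B-U =  7 → H
  i= 7: T-V = 24 → Y
  i= 8: W-P =  7 → H
  i= 9: Q-M =  4 → E
  i=10: L-N = 24 → Y
  i=11: Y-R =  7 → H
  i=12: N-P = 24 → Y
  i=13: R-K =  7 → H
  i=14: S-O =  4 → E
  i=15: A-C = 24 → Y
  i=16: K-D =  7 → H
  i=17: O-Q = 24 → Y
  i=18: D-W =  7 → H
  i=19: K-G =  4 → E
  i=20: J-L = 24 → Y
  i=21: H-A =  7 → H
  shifts repeat with period 5: YHYHE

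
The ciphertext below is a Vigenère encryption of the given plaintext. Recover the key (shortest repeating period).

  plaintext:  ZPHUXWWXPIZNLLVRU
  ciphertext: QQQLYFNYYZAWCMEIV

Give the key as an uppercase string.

RBJ

  i= 0: Q-Z = 17 → R
  i= 1: Q-P =  1 → B
  i= 2: Q-H =  9 → J
  i= 3: L-U = 17 → R
  i= 4: Y-X =  1 → B
  i= 5: F-W =  9 → J
  i= 6: N-W = 17 → R
  i= 7: Y-X =  1 → B
  i= 8: Y-P =  9 → J
  i= 9: Z-I = 17 → R
  i=10: A-Z =  1 → B
  i=11: W-N =  9 → J
  i=12: C-L = 17 → R
  i=13: M-L =  1 → B
  i=14: E-V =  9 → J
  i=15: I-R = 17 → R
  i=16: V-U =  1 → B
  shifts repeat with period 3: RBJ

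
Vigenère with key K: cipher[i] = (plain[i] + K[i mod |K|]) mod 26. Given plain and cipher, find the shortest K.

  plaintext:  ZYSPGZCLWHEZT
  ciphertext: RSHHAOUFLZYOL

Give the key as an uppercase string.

SUP

  i= 0: R-Z = 18 → S
  i= 1: S-Y = 20 → U
  i= 2: H-S = 15 → P
  i= 3: H-P = 18 → S
  i= 4: A-G = 20 → U
  i= 5: O-Z = 15 → P
  i= 6: U-C = 18 → S
  i= 7: F-L = 20 → U
  i= 8: L-W = 15 → P
  i= 9: Z-H = 18 → S
  i=10: Y-E = 20 → U
  i=11: O-Z = 15 → P
  i=12: L-T = 18 → S
  shifts repeat with period 3: SUP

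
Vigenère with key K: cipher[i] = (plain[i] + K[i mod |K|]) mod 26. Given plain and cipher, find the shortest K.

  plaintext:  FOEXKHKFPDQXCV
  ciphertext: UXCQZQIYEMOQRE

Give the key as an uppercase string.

  i= 0: U-F = 15 → P
  i= 1: X-O =  9 → J
  i= 2: C-E = 24 → Y
  i= 3: Q-X = 19 → T
  i= 4: Z-K = 15 → P
  i= 5: Q-H =  9 → J
  i= 6: I-K = 24 → Y
  i= 7: Y-F = 19 → T
  i= 8: E-P = 15 → P
  i= 9: M-D =  9 → J
  i=10: O-Q = 24 → Y
  i=11: Q-X = 19 → T
  i=12: R-C = 15 → P
  i=13: E-V =  9 → J
  shifts repeat with period 4: PJYT

PJYT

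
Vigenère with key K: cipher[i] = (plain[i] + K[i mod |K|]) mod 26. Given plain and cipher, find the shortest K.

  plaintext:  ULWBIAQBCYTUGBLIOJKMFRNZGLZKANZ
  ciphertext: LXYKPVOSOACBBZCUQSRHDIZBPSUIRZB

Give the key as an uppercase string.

RMCJHVY

  i= 0: L-U = 17 → R
  i= 1: X-L = 12 → M
  i= 2: Y-W =  2 → C
  i= 3: K-B =  9 → J
  i= 4: P-I =  7 → H
  i= 5: V-A = 21 → V
  i= 6: O-Q = 24 → Y
  i= 7: S-B = 17 → R
  i= 8: O-C = 12 → M
  i= 9: A-Y =  2 → C
  i=10: C-T =  9 → J
  i=11: B-U =  7 → H
  i=12: B-G = 21 → V
  i=13: Z-B = 24 → Y
  i=14: C-L = 17 → R
  i=15: U-I = 12 → M
  i=16: Q-O =  2 → C
  i=17: S-J =  9 → J
  i=18: R-K =  7 → H
  i=19: H-M = 21 → V
  i=20: D-F = 24 → Y
  i=21: I-R = 17 → R
  i=22: Z-N = 12 → M
  i=23: B-Z =  2 → C
  i=24: P-G =  9 → J
  i=25: S-L =  7 → H
  i=26: U-Z = 21 → V
  i=27: I-K = 24 → Y
  i=28: R-A = 17 → R
  i=29: Z-N = 12 → M
  i=30: B-Z =  2 → C
  shifts repeat with period 7: RMCJHVY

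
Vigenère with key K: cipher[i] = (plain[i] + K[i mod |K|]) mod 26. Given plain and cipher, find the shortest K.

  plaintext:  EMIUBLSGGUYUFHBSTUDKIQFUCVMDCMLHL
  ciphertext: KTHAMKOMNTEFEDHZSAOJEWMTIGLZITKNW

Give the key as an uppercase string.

  i= 0: K-E =  6 → G
  i= 1: T-M =  7 → H
  i= 2: H-I = 25 → Z
  i= 3: A-U =  6 → G
  i= 4: M-B = 11 → L
  i= 5: K-L = 25 → Z
  i= 6: O-S = 22 → W
  i= 7: M-G =  6 → G
  i= 8: N-G =  7 → H
  i= 9: T-U = 25 → Z
  i=10: E-Y =  6 → G
  i=11: F-U = 11 → L
  i=12: E-F = 25 → Z
  i=13: D-H = 22 → W
  i=14: H-B =  6 → G
  i=15: Z-S =  7 → H
  i=16: S-T = 25 → Z
  i=17: A-U =  6 → G
  i=18: O-D = 11 → L
  i=19: J-K = 25 → Z
  i=20: E-I = 22 → W
  i=21: W-Q =  6 → G
  i=22: M-F =  7 → H
  i=23: T-U = 25 → Z
  i=24: I-C =  6 → G
  i=25: G-V = 11 → L
  i=26: L-M = 25 → Z
  i=27: Z-D = 22 → W
  i=28: I-C =  6 → G
  i=29: T-M =  7 → H
  i=30: K-L = 25 → Z
  i=31: N-H =  6 → G
  i=32: W-L = 11 → L
  shifts repeat with period 7: GHZGLZW

GHZGLZW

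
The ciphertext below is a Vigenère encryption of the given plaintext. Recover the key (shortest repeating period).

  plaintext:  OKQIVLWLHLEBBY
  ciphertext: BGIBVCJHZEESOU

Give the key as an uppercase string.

  i= 0: B-O = 13 → N
  i= 1: G-K = 22 → W
  i= 2: I-Q = 18 → S
  i= 3: B-I = 19 → T
  i= 4: V-V =  0 → A
  i= 5: C-L = 17 → R
  i= 6: J-W = 13 → N
  i= 7: H-L = 22 → W
  i= 8: Z-H = 18 → S
  i= 9: E-L = 19 → T
  i=10: E-E =  0 → A
  i=11: S-B = 17 → R
  i=12: O-B = 13 → N
  i=13: U-Y = 22 → W
  shifts repeat with period 6: NWSTAR

NWSTAR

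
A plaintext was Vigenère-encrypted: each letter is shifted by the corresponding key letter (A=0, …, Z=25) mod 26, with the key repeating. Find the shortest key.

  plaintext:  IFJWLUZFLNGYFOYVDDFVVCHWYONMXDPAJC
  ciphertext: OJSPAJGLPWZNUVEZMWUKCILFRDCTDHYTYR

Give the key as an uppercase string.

  i= 0: O-I =  6 → G
  i= 1: J-F =  4 → E
  i= 2: S-J =  9 → J
  i= 3: P-W = 19 → T
  i= 4: A-L = 15 → P
  i= 5: J-U = 15 → P
  i= 6: G-Z =  7 → H
  i= 7: L-F =  6 → G
  i= 8: P-L =  4 → E
  i= 9: W-N =  9 → J
  i=10: Z-G = 19 → T
  i=11: N-Y = 15 → P
  i=12: U-F = 15 → P
  i=13: V-O =  7 → H
  i=14: E-Y =  6 → G
  i=15: Z-V =  4 → E
  i=16: M-D =  9 → J
  i=17: W-D = 19 → T
  i=18: U-F = 15 → P
  i=19: K-V = 15 → P
  i=20: C-V =  7 → H
  i=21: I-C =  6 → G
  i=22: L-H =  4 → E
  i=23: F-W =  9 → J
  i=24: R-Y = 19 → T
  i=25: D-O = 15 → P
  i=26: C-N = 15 → P
  i=27: T-M =  7 → H
  i=28: D-X =  6 → G
  i=29: H-D =  4 → E
  i=30: Y-P =  9 → J
  i=31: T-A = 19 → T
  i=32: Y-J = 15 → P
  i=33: R-C = 15 → P
  shifts repeat with period 7: GEJTPPH

GEJTPPH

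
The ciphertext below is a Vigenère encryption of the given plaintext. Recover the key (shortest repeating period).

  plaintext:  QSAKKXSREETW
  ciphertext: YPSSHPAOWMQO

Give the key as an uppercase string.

  i= 0: Y-Q =  8 → I
  i= 1: P-S = 23 → X
  i= 2: S-A = 18 → S
  i= 3: S-K =  8 → I
  i= 4: H-K = 23 → X
  i= 5: P-X = 18 → S
  i= 6: A-S =  8 → I
  i= 7: O-R = 23 → X
  i= 8: W-E = 18 → S
  i= 9: M-E =  8 → I
  i=10: Q-T = 23 → X
  i=11: O-W = 18 → S
  shifts repeat with period 3: IXS

IXS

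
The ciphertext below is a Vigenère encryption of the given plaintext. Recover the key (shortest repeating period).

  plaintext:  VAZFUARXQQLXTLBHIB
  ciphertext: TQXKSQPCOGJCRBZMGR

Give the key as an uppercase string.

  i= 0: T-V = 24 → Y
  i= 1: Q-A = 16 → Q
  i= 2: X-Z = 24 → Y
  i= 3: K-F =  5 → F
  i= 4: S-U = 24 → Y
  i= 5: Q-A = 16 → Q
  i= 6: P-R = 24 → Y
  i= 7: C-X =  5 → F
  i= 8: O-Q = 24 → Y
  i= 9: G-Q = 16 → Q
  i=10: J-L = 24 → Y
  i=11: C-X =  5 → F
  i=12: R-T = 24 → Y
  i=13: B-L = 16 → Q
  i=14: Z-B = 24 → Y
  i=15: M-H =  5 → F
  i=16: G-I = 24 → Y
  i=17: R-B = 16 → Q
  shifts repeat with period 4: YQYF

YQYF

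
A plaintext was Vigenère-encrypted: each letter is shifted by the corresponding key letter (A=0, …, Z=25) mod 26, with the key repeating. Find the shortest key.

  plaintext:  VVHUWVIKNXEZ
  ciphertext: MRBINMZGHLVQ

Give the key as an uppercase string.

RWUORR

  i= 0: M-V = 17 → R
  i= 1: R-V = 22 → W
  i= 2: B-H = 20 → U
  i= 3: I-U = 14 → O
  i= 4: N-W = 17 → R
  i= 5: M-V = 17 → R
  i= 6: Z-I = 17 → R
  i= 7: G-K = 22 → W
  i= 8: H-N = 20 → U
  i= 9: L-X = 14 → O
  i=10: V-E = 17 → R
  i=11: Q-Z = 17 → R
  shifts repeat with period 6: RWUORR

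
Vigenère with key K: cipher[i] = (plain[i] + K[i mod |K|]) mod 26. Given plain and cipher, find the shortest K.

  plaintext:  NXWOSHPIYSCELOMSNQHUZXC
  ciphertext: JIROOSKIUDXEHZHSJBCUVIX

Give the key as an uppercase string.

WLVA

  i= 0: J-N = 22 → W
  i= 1: I-X = 11 → L
  i= 2: R-W = 21 → V
  i= 3: O-O =  0 → A
  i= 4: O-S = 22 → W
  i= 5: S-H = 11 → L
  i= 6: K-P = 21 → V
  i= 7: I-I =  0 → A
  i= 8: U-Y = 22 → W
  i= 9: D-S = 11 → L
  i=10: X-C = 21 → V
  i=11: E-E =  0 → A
  i=12: H-L = 22 → W
  i=13: Z-O = 11 → L
  i=14: H-M = 21 → V
  i=15: S-S =  0 → A
  i=16: J-N = 22 → W
  i=17: B-Q = 11 → L
  i=18: C-H = 21 → V
  i=19: U-U =  0 → A
  i=20: V-Z = 22 → W
  i=21: I-X = 11 → L
  i=22: X-C = 21 → V
  shifts repeat with period 4: WLVA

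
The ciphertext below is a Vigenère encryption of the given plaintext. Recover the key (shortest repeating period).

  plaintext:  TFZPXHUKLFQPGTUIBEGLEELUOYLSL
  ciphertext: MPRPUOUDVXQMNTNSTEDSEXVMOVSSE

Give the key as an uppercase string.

TKSAXHA

  i= 0: M-T = 19 → T
  i= 1: P-F = 10 → K
  i= 2: R-Z = 18 → S
  i= 3: P-P =  0 → A
  i= 4: U-X = 23 → X
  i= 5: O-H =  7 → H
  i= 6: U-U =  0 → A
  i= 7: D-K = 19 → T
  i= 8: V-L = 10 → K
  i= 9: X-F = 18 → S
  i=10: Q-Q =  0 → A
  i=11: M-P = 23 → X
  i=12: N-G =  7 → H
  i=13: T-T =  0 → A
  i=14: N-U = 19 → T
  i=15: S-I = 10 → K
  i=16: T-B = 18 → S
  i=17: E-E =  0 → A
  i=18: D-G = 23 → X
  i=19: S-L =  7 → H
  i=20: E-E =  0 → A
  i=21: X-E = 19 → T
  i=22: V-L = 10 → K
  i=23: M-U = 18 → S
  i=24: O-O =  0 → A
  i=25: V-Y = 23 → X
  i=26: S-L =  7 → H
  i=27: S-S =  0 → A
  i=28: E-L = 19 → T
  shifts repeat with period 7: TKSAXHA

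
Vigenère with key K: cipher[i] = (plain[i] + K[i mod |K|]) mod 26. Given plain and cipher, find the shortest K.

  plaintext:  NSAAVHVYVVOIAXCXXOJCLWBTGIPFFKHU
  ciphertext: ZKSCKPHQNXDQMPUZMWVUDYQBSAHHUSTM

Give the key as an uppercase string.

  i= 0: Z-N = 12 → M
  i= 1: K-S = 18 → S
  i= 2: S-A = 18 → S
  i= 3: C-A =  2 → C
  i= 4: K-V = 15 → P
  i= 5: P-H =  8 → I
  i= 6: H-V = 12 → M
  i= 7: Q-Y = 18 → S
  i= 8: N-V = 18 → S
  i= 9: X-V =  2 → C
  i=10: D-O = 15 → P
  i=11: Q-I =  8 → I
  i=12: M-A = 12 → M
  i=13: P-X = 18 → S
  i=14: U-C = 18 → S
  i=15: Z-X =  2 → C
  i=16: M-X = 15 → P
  i=17: W-O =  8 → I
  i=18: V-J = 12 → M
  i=19: U-C = 18 → S
  i=20: D-L = 18 → S
  i=21: Y-W =  2 → C
  i=22: Q-B = 15 → P
  i=23: B-T =  8 → I
  i=24: S-G = 12 → M
  i=25: A-I = 18 → S
  i=26: H-P = 18 → S
  i=27: H-F =  2 → C
  i=28: U-F = 15 → P
  i=29: S-K =  8 → I
  i=30: T-H = 12 → M
  i=31: M-U = 18 → S
  shifts repeat with period 6: MSSCPI

MSSCPI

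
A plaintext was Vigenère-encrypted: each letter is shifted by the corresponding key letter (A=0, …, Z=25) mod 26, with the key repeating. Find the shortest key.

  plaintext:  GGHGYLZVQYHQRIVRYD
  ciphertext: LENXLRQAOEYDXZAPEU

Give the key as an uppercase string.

FYGRNGR

  i= 0: L-G =  5 → F
  i= 1: E-G = 24 → Y
  i= 2: N-H =  6 → G
  i= 3: X-G = 17 → R
  i= 4: L-Y = 13 → N
  i= 5: R-L =  6 → G
  i= 6: Q-Z = 17 → R
  i= 7: A-V =  5 → F
  i= 8: O-Q = 24 → Y
  i= 9: E-Y =  6 → G
  i=10: Y-H = 17 → R
  i=11: D-Q = 13 → N
  i=12: X-R =  6 → G
  i=13: Z-I = 17 → R
  i=14: A-V =  5 → F
  i=15: P-R = 24 → Y
  i=16: E-Y =  6 → G
  i=17: U-D = 17 → R
  shifts repeat with period 7: FYGRNGR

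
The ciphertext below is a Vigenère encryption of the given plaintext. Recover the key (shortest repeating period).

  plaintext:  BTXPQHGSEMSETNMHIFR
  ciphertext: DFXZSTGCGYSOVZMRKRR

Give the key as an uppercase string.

CMAK

  i= 0: D-B =  2 → C
  i= 1: F-T = 12 → M
  i= 2: X-X =  0 → A
  i= 3: Z-P = 10 → K
  i= 4: S-Q =  2 → C
  i= 5: T-H = 12 → M
  i= 6: G-G =  0 → A
  i= 7: C-S = 10 → K
  i= 8: G-E =  2 → C
  i= 9: Y-M = 12 → M
  i=10: S-S =  0 → A
  i=11: O-E = 10 → K
  i=12: V-T =  2 → C
  i=13: Z-N = 12 → M
  i=14: M-M =  0 → A
  i=15: R-H = 10 → K
  i=16: K-I =  2 → C
  i=17: R-F = 12 → M
  i=18: R-R =  0 → A
  shifts repeat with period 4: CMAK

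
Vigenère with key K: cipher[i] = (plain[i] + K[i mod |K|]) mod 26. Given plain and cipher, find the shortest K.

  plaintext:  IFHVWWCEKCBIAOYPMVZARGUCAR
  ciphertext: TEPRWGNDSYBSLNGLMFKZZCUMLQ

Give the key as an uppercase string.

LZIWAK

  i= 0: T-I = 11 → L
  i= 1: E-F = 25 → Z
  i= 2: P-H =  8 → I
  i= 3: R-V = 22 → W
  i= 4: W-W =  0 → A
  i= 5: G-W = 10 → K
  i= 6: N-C = 11 → L
  i= 7: D-E = 25 → Z
  i= 8: S-K =  8 → I
  i= 9: Y-C = 22 → W
  i=10: B-B =  0 → A
  i=11: S-I = 10 → K
  i=12: L-A = 11 → L
  i=13: N-O = 25 → Z
  i=14: G-Y =  8 → I
  i=15: L-P = 22 → W
  i=16: M-M =  0 → A
  i=17: F-V = 10 → K
  i=18: K-Z = 11 → L
  i=19: Z-A = 25 → Z
  i=20: Z-R =  8 → I
  i=21: C-G = 22 → W
  i=22: U-U =  0 → A
  i=23: M-C = 10 → K
  i=24: L-A = 11 → L
  i=25: Q-R = 25 → Z
  shifts repeat with period 6: LZIWAK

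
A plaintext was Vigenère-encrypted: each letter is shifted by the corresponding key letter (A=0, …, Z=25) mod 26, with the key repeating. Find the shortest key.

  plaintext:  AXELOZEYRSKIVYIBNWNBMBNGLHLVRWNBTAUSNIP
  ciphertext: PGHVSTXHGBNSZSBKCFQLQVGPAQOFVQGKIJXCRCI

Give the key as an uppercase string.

PJDKEUTJ

  i= 0: P-A = 15 → P
  i= 1: G-X =  9 → J
  i= 2: H-E =  3 → D
  i= 3: V-L = 10 → K
  i= 4: S-O =  4 → E
  i= 5: T-Z = 20 → U
  i= 6: X-E = 19 → T
  i= 7: H-Y =  9 → J
  i= 8: G-R = 15 → P
  i= 9: B-S =  9 → J
  i=10: N-K =  3 → D
  i=11: S-I = 10 → K
  i=12: Z-V =  4 → E
  i=13: S-Y = 20 → U
  i=14: B-I = 19 → T
  i=15: K-B =  9 → J
  i=16: C-N = 15 → P
  i=17: F-W =  9 → J
  i=18: Q-N =  3 → D
  i=19: L-B = 10 → K
  i=20: Q-M =  4 → E
  i=21: V-B = 20 → U
  i=22: G-N = 19 → T
  i=23: P-G =  9 → J
  i=24: A-L = 15 → P
  i=25: Q-H =  9 → J
  i=26: O-L =  3 → D
  i=27: F-V = 10 → K
  i=28: V-R =  4 → E
  i=29: Q-W = 20 → U
  i=30: G-N = 19 → T
  i=31: K-B =  9 → J
  i=32: I-T = 15 → P
  i=33: J-A =  9 → J
  i=34: X-U =  3 → D
  i=35: C-S = 10 → K
  i=36: R-N =  4 → E
  i=37: C-I = 20 → U
  i=38: I-P = 19 → T
  shifts repeat with period 8: PJDKEUTJ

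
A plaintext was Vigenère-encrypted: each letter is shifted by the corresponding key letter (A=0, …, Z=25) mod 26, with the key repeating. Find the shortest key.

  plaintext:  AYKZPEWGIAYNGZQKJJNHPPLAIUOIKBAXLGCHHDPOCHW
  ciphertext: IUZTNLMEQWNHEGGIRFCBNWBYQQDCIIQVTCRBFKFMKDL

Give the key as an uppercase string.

  i= 0: I-A =  8 → I
  i= 1: U-Y = 22 → W
  i= 2: Z-K = 15 → P
  i= 3: T-Z = 20 → U
  i= 4: N-P = 24 → Y
  i= 5: L-E =  7 → H
  i= 6: M-W = 16 → Q
  i= 7: E-G = 24 → Y
  i= 8: Q-I =  8 → I
  i= 9: W-A = 22 → W
  i=10: N-Y = 15 → P
  i=11: H-N = 20 → U
  i=12: E-G = 24 → Y
  i=13: G-Z =  7 → H
  i=14: G-Q = 16 → Q
  i=15: I-K = 24 → Y
  i=16: R-J =  8 → I
  i=17: F-J = 22 → W
  i=18: C-N = 15 → P
  i=19: B-H = 20 → U
  i=20: N-P = 24 → Y
  i=21: W-P =  7 → H
  i=22: B-L = 16 → Q
  i=23: Y-A = 24 → Y
  i=24: Q-I =  8 → I
  i=25: Q-U = 22 → W
  i=26: D-O = 15 → P
  i=27: C-I = 20 → U
  i=28: I-K = 24 → Y
  i=29: I-B =  7 → H
  i=30: Q-A = 16 → Q
  i=31: V-X = 24 → Y
  i=32: T-L =  8 → I
  i=33: C-G = 22 → W
  i=34: R-C = 15 → P
  i=35: B-H = 20 → U
  i=36: F-H = 24 → Y
  i=37: K-D =  7 → H
  i=38: F-P = 16 → Q
  i=39: M-O = 24 → Y
  i=40: K-C =  8 → I
  i=41: D-H = 22 → W
  i=42: L-W = 15 → P
  shifts repeat with period 8: IWPUYHQY

IWPUYHQY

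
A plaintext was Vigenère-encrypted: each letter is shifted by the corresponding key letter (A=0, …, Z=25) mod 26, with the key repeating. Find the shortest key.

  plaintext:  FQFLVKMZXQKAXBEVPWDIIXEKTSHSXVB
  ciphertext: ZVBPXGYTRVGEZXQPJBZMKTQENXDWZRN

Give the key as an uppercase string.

UFWECWMU

  i= 0: Z-F = 20 → U
  i= 1: V-Q =  5 → F
  i= 2: B-F = 22 → W
  i= 3: P-L =  4 → E
  i= 4: X-V =  2 → C
  i= 5: G-K = 22 → W
  i= 6: Y-M = 12 → M
  i= 7: T-Z = 20 → U
  i= 8: R-X = 20 → U
  i= 9: V-Q =  5 → F
  i=10: G-K = 22 → W
  i=11: E-A =  4 → E
  i=12: Z-X =  2 → C
  i=13: X-B = 22 → W
  i=14: Q-E = 12 → M
  i=15: P-V = 20 → U
  i=16: J-P = 20 → U
  i=17: B-W =  5 → F
  i=18: Z-D = 22 → W
  i=19: M-I =  4 → E
  i=20: K-I =  2 → C
  i=21: T-X = 22 → W
  i=22: Q-E = 12 → M
  i=23: E-K = 20 → U
  i=24: N-T = 20 → U
  i=25: X-S =  5 → F
  i=26: D-H = 22 → W
  i=27: W-S =  4 → E
  i=28: Z-X =  2 → C
  i=29: R-V = 22 → W
  i=30: N-B = 12 → M
  shifts repeat with period 8: UFWECWMU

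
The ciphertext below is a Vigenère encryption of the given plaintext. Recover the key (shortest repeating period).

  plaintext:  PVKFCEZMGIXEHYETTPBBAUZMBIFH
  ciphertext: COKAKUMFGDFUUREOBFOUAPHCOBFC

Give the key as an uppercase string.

  i= 0: C-P = 13 → N
  i= 1: O-V = 19 → T
  i= 2: K-K =  0 → A
  i= 3: A-F = 21 → V
  i= 4: K-C =  8 → I
  i= 5: U-E = 16 → Q
  i= 6: M-Z = 13 → N
  i= 7: F-M = 19 → T
  i= 8: G-G =  0 → A
  i= 9: D-I = 21 → V
  i=10: F-X =  8 → I
  i=11: U-E = 16 → Q
  i=12: U-H = 13 → N
  i=13: R-Y = 19 → T
  i=14: E-E =  0 → A
  i=15: O-T = 21 → V
  i=16: B-T =  8 → I
  i=17: F-P = 16 → Q
  i=18: O-B = 13 → N
  i=19: U-B = 19 → T
  i=20: A-A =  0 → A
  i=21: P-U = 21 → V
  i=22: H-Z =  8 → I
  i=23: C-M = 16 → Q
  i=24: O-B = 13 → N
  i=25: B-I = 19 → T
  i=26: F-F =  0 → A
  i=27: C-H = 21 → V
  shifts repeat with period 6: NTAVIQ

NTAVIQ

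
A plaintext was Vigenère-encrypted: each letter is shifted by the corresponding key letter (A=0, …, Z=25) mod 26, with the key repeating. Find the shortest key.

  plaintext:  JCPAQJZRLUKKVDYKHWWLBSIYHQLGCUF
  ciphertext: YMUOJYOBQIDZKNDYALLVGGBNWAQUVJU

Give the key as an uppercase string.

  i= 0: Y-J = 15 → P
  i= 1: M-C = 10 → K
  i= 2: U-P =  5 → F
  i= 3: O-A = 14 → O
  i= 4: J-Q = 19 → T
  i= 5: Y-J = 15 → P
  i= 6: O-Z = 15 → P
  i= 7: B-R = 10 → K
  i= 8: Q-L =  5 → F
  i= 9: I-U = 14 → O
  i=10: D-K = 19 → T
  i=11: Z-K = 15 → P
  i=12: K-V = 15 → P
  i=13: N-D = 10 → K
  i=14: D-Y =  5 → F
  i=15: Y-K = 14 → O
  i=16: A-H = 19 → T
  i=17: L-W = 15 → P
  i=18: L-W = 15 → P
  i=19: V-L = 10 → K
  i=20: G-B =  5 → F
  i=21: G-S = 14 → O
  i=22: B-I = 19 → T
  i=23: N-Y = 15 → P
  i=24: W-H = 15 → P
  i=25: A-Q = 10 → K
  i=26: Q-L =  5 → F
  i=27: U-G = 14 → O
  i=28: V-C = 19 → T
  i=29: J-U = 15 → P
  i=30: U-F = 15 → P
  shifts repeat with period 6: PKFOTP

PKFOTP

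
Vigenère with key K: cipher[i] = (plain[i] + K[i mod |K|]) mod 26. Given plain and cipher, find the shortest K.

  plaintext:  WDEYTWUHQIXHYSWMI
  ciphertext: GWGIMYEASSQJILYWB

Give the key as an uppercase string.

  i= 0: G-W = 10 → K
  i= 1: W-D = 19 → T
  i= 2: G-E =  2 → C
  i= 3: I-Y = 10 → K
  i= 4: M-T = 19 → T
  i= 5: Y-W =  2 → C
  i= 6: E-U = 10 → K
  i= 7: A-H = 19 → T
  i= 8: S-Q =  2 → C
  i= 9: S-I = 10 → K
  i=10: Q-X = 19 → T
  i=11: J-H =  2 → C
  i=12: I-Y = 10 → K
  i=13: L-S = 19 → T
  i=14: Y-W =  2 → C
  i=15: W-M = 10 → K
  i=16: B-I = 19 → T
  shifts repeat with period 3: KTC

KTC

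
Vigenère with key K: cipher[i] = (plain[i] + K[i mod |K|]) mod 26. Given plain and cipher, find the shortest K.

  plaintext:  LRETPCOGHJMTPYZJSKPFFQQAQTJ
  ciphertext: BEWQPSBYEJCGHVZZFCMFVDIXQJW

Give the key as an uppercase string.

  i= 0: B-L = 16 → Q
  i= 1: E-R = 13 → N
  i= 2: W-E = 18 → S
  i= 3: Q-T = 23 → X
  i= 4: P-P =  0 → A
  i= 5: S-C = 16 → Q
  i= 6: B-O = 13 → N
  i= 7: Y-G = 18 → S
  i= 8: E-H = 23 → X
  i= 9: J-J =  0 → A
  i=10: C-M = 16 → Q
  i=11: G-T = 13 → N
  i=12: H-P = 18 → S
  i=13: V-Y = 23 → X
  i=14: Z-Z =  0 → A
  i=15: Z-J = 16 → Q
  i=16: F-S = 13 → N
  i=17: C-K = 18 → S
  i=18: M-P = 23 → X
  i=19: F-F =  0 → A
  i=20: V-F = 16 → Q
  i=21: D-Q = 13 → N
  i=22: I-Q = 18 → S
  i=23: X-A = 23 → X
  i=24: Q-Q =  0 → A
  i=25: J-T = 16 → Q
  i=26: W-J = 13 → N
  shifts repeat with period 5: QNSXA

QNSXA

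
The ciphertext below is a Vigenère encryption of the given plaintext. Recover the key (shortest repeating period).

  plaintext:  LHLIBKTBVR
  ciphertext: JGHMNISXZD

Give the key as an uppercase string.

  i= 0: J-L = 24 → Y
  i= 1: G-H = 25 → Z
  i= 2: H-L = 22 → W
  i= 3: M-I =  4 → E
  i= 4: N-B = 12 → M
  i= 5: I-K = 24 → Y
  i= 6: S-T = 25 → Z
  i= 7: X-B = 22 → W
  i= 8: Z-V =  4 → E
  i= 9: D-R = 12 → M
  shifts repeat with period 5: YZWEM

YZWEM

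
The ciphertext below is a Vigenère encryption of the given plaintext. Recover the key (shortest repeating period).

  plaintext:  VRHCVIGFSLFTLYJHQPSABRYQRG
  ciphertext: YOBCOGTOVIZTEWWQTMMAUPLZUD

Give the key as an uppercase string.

  i= 0: Y-V =  3 → D
  i= 1: O-R = 23 → X
  i= 2: B-H = 20 → U
  i= 3: C-C =  0 → A
  i= 4: O-V = 19 → T
  i= 5: G-I = 24 → Y
  i= 6: T-G = 13 → N
  i= 7: O-F =  9 → J
  i= 8: V-S =  3 → D
  i= 9: I-L = 23 → X
  i=10: Z-F = 20 → U
  i=11: T-T =  0 → A
  i=12: E-L = 19 → T
  i=13: W-Y = 24 → Y
  i=14: W-J = 13 → N
  i=15: Q-H =  9 → J
  i=16: T-Q =  3 → D
  i=17: M-P = 23 → X
  i=18: M-S = 20 → U
  i=19: A-A =  0 → A
  i=20: U-B = 19 → T
  i=21: P-R = 24 → Y
  i=22: L-Y = 13 → N
  i=23: Z-Q =  9 → J
  i=24: U-R =  3 → D
  i=25: D-G = 23 → X
  shifts repeat with period 8: DXUATYNJ

DXUATYNJ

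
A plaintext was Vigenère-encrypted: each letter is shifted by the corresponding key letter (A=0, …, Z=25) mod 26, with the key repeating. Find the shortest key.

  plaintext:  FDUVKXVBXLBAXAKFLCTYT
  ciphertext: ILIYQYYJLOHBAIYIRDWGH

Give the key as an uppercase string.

  i= 0: I-F =  3 → D
  i= 1: L-D =  8 → I
  i= 2: I-U = 14 → O
  i= 3: Y-V =  3 → D
  i= 4: Q-K =  6 → G
  i= 5: Y-X =  1 → B
  i= 6: Y-V =  3 → D
  i= 7: J-B =  8 → I
  i= 8: L-X = 14 → O
  i= 9: O-L =  3 → D
  i=10: H-B =  6 → G
  i=11: B-A =  1 → B
  i=12: A-X =  3 → D
  i=13: I-A =  8 → I
  i=14: Y-K = 14 → O
  i=15: I-F =  3 → D
  i=16: R-L =  6 → G
  i=17: D-C =  1 → B
  i=18: W-T =  3 → D
  i=19: G-Y =  8 → I
  i=20: H-T = 14 → O
  shifts repeat with period 6: DIODGB

DIODGB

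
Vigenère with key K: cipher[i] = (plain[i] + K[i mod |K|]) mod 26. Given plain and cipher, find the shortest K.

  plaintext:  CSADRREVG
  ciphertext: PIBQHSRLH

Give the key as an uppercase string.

  i= 0: P-C = 13 → N
  i= 1: I-S = 16 → Q
  i= 2: B-A =  1 → B
  i= 3: Q-D = 13 → N
  i= 4: H-R = 16 → Q
  i= 5: S-R =  1 → B
  i= 6: R-E = 13 → N
  i= 7: L-V = 16 → Q
  i= 8: H-G =  1 → B
  shifts repeat with period 3: NQB

NQB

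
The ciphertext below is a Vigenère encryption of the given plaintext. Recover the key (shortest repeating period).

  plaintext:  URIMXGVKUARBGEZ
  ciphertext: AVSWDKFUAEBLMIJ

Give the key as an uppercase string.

  i= 0: A-U =  6 → G
  i= 1: V-R =  4 → E
  i= 2: S-I = 10 → K
  i= 3: W-M = 10 → K
  i= 4: D-X =  6 → G
  i= 5: K-G =  4 → E
  i= 6: F-V = 10 → K
  i= 7: U-K = 10 → K
  i= 8: A-U =  6 → G
  i= 9: E-A =  4 → E
  i=10: B-R = 10 → K
  i=11: L-B = 10 → K
  i=12: M-G =  6 → G
  i=13: I-E =  4 → E
  i=14: J-Z = 10 → K
  shifts repeat with period 4: GEKK

GEKK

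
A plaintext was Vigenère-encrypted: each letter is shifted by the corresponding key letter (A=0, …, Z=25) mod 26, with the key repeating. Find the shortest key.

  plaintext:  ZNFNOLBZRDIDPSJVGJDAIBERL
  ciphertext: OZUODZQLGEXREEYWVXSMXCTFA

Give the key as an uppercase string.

  i= 0: O-Z = 15 → P
  i= 1: Z-N = 12 → M
  i= 2: U-F = 15 → P
  i= 3: O-N =  1 → B
  i= 4: D-O = 15 → P
  i= 5: Z-L = 14 → O
  i= 6: Q-B = 15 → P
  i= 7: L-Z = 12 → M
  i= 8: G-R = 15 → P
  i= 9: E-D =  1 → B
  i=10: X-I = 15 → P
  i=11: R-D = 14 → O
  i=12: E-P = 15 → P
  i=13: E-S = 12 → M
  i=14: Y-J = 15 → P
  i=15: W-V =  1 → B
  i=16: V-G = 15 → P
  i=17: X-J = 14 → O
  i=18: S-D = 15 → P
  i=19: M-A = 12 → M
  i=20: X-I = 15 → P
  i=21: C-B =  1 → B
  i=22: T-E = 15 → P
  i=23: F-R = 14 → O
  i=24: A-L = 15 → P
  shifts repeat with period 6: PMPBPO

PMPBPO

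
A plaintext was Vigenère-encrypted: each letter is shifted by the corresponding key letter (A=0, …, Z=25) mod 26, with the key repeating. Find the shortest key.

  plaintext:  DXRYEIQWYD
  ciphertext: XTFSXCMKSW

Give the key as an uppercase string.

  i= 0: X-D = 20 → U
  i= 1: T-X = 22 → W
  i= 2: F-R = 14 → O
  i= 3: S-Y = 20 → U
  i= 4: X-E = 19 → T
  i= 5: C-I = 20 → U
  i= 6: M-Q = 22 → W
  i= 7: K-W = 14 → O
  i= 8: S-Y = 20 → U
  i= 9: W-D = 19 → T
  shifts repeat with period 5: UWOUT

UWOUT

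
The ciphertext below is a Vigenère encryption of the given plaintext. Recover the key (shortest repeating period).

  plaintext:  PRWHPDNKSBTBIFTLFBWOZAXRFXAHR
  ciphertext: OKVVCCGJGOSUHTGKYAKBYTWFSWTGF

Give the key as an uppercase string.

ZTZON

  i= 0: O-P = 25 → Z
  i= 1: K-R = 19 → T
  i= 2: V-W = 25 → Z
  i= 3: V-H = 14 → O
  i= 4: C-P = 13 → N
  i= 5: C-D = 25 → Z
  i= 6: G-N = 19 → T
  i= 7: J-K = 25 → Z
  i= 8: G-S = 14 → O
  i= 9: O-B = 13 → N
  i=10: S-T = 25 → Z
  i=11: U-B = 19 → T
  i=12: H-I = 25 → Z
  i=13: T-F = 14 → O
  i=14: G-T = 13 → N
  i=15: K-L = 25 → Z
  i=16: Y-F = 19 → T
  i=17: A-B = 25 → Z
  i=18: K-W = 14 → O
  i=19: B-O = 13 → N
  i=20: Y-Z = 25 → Z
  i=21: T-A = 19 → T
  i=22: W-X = 25 → Z
  i=23: F-R = 14 → O
  i=24: S-F = 13 → N
  i=25: W-X = 25 → Z
  i=26: T-A = 19 → T
  i=27: G-H = 25 → Z
  i=28: F-R = 14 → O
  shifts repeat with period 5: ZTZON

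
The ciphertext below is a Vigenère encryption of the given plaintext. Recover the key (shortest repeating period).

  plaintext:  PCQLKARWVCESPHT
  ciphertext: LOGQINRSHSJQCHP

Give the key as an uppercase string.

WMQFYNA

  i= 0: L-P = 22 → W
  i= 1: O-C = 12 → M
  i= 2: G-Q = 16 → Q
  i= 3: Q-L =  5 → F
  i= 4: I-K = 24 → Y
  i= 5: N-A = 13 → N
  i= 6: R-R =  0 → A
  i= 7: S-W = 22 → W
  i= 8: H-V = 12 → M
  i= 9: S-C = 16 → Q
  i=10: J-E =  5 → F
  i=11: Q-S = 24 → Y
  i=12: C-P = 13 → N
  i=13: H-H =  0 → A
  i=14: P-T = 22 → W
  shifts repeat with period 7: WMQFYNA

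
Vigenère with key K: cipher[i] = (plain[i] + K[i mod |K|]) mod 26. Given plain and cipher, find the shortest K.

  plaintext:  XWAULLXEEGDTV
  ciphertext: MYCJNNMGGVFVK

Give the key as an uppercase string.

  i= 0: M-X = 15 → P
  i= 1: Y-W =  2 → C
  i= 2: C-A =  2 → C
  i= 3: J-U = 15 → P
  i= 4: N-L =  2 → C
  i= 5: N-L =  2 → C
  i= 6: M-X = 15 → P
  i= 7: G-E =  2 → C
  i= 8: G-E =  2 → C
  i= 9: V-G = 15 → P
  i=10: F-D =  2 → C
  i=11: V-T =  2 → C
  i=12: K-V = 15 → P
  shifts repeat with period 3: PCC

PCC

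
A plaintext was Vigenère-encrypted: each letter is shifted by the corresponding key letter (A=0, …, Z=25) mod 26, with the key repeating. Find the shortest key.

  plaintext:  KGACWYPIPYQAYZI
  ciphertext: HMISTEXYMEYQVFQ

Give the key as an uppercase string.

XGIQ

  i= 0: H-K = 23 → X
  i= 1: M-G =  6 → G
  i= 2: I-A =  8 → I
  i= 3: S-C = 16 → Q
  i= 4: T-W = 23 → X
  i= 5: E-Y =  6 → G
  i= 6: X-P =  8 → I
  i= 7: Y-I = 16 → Q
  i= 8: M-P = 23 → X
  i= 9: E-Y =  6 → G
  i=10: Y-Q =  8 → I
  i=11: Q-A = 16 → Q
  i=12: V-Y = 23 → X
  i=13: F-Z =  6 → G
  i=14: Q-I =  8 → I
  shifts repeat with period 4: XGIQ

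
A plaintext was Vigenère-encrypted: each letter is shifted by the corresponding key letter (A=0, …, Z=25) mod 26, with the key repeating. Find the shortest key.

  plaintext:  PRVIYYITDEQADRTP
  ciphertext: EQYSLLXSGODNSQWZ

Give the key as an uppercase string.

PZDKNN

  i= 0: E-P = 15 → P
  i= 1: Q-R = 25 → Z
  i= 2: Y-V =  3 → D
  i= 3: S-I = 10 → K
  i= 4: L-Y = 13 → N
  i= 5: L-Y = 13 → N
  i= 6: X-I = 15 → P
  i= 7: S-T = 25 → Z
  i= 8: G-D =  3 → D
  i= 9: O-E = 10 → K
  i=10: D-Q = 13 → N
  i=11: N-A = 13 → N
  i=12: S-D = 15 → P
  i=13: Q-R = 25 → Z
  i=14: W-T =  3 → D
  i=15: Z-P = 10 → K
  shifts repeat with period 6: PZDKNN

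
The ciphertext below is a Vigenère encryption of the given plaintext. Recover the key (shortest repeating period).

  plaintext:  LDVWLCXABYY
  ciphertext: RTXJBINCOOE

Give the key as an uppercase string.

  i= 0: R-L =  6 → G
  i= 1: T-D = 16 → Q
  i= 2: X-V =  2 → C
  i= 3: J-W = 13 → N
  i= 4: B-L = 16 → Q
  i= 5: I-C =  6 → G
  i= 6: N-X = 16 → Q
  i= 7: C-A =  2 → C
  i= 8: O-B = 13 → N
  i= 9: O-Y = 16 → Q
  i=10: E-Y =  6 → G
  shifts repeat with period 5: GQCNQ

GQCNQ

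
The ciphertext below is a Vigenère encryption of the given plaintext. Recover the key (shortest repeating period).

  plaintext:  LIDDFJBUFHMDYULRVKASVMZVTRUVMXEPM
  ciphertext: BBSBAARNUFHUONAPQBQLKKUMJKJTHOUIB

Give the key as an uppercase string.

QTPYVR

  i= 0: B-L = 16 → Q
  i= 1: B-I = 19 → T
  i= 2: S-D = 15 → P
  i= 3: B-D = 24 → Y
  i= 4: A-F = 21 → V
  i= 5: A-J = 17 → R
  i= 6: R-B = 16 → Q
  i= 7: N-U = 19 → T
  i= 8: U-F = 15 → P
  i= 9: F-H = 24 → Y
  i=10: H-M = 21 → V
  i=11: U-D = 17 → R
  i=12: O-Y = 16 → Q
  i=13: N-U = 19 → T
  i=14: A-L = 15 → P
  i=15: P-R = 24 → Y
  i=16: Q-V = 21 → V
  i=17: B-K = 17 → R
  i=18: Q-A = 16 → Q
  i=19: L-S = 19 → T
  i=20: K-V = 15 → P
  i=21: K-M = 24 → Y
  i=22: U-Z = 21 → V
  i=23: M-V = 17 → R
  i=24: J-T = 16 → Q
  i=25: K-R = 19 → T
  i=26: J-U = 15 → P
  i=27: T-V = 24 → Y
  i=28: H-M = 21 → V
  i=29: O-X = 17 → R
  i=30: U-E = 16 → Q
  i=31: I-P = 19 → T
  i=32: B-M = 15 → P
  shifts repeat with period 6: QTPYVR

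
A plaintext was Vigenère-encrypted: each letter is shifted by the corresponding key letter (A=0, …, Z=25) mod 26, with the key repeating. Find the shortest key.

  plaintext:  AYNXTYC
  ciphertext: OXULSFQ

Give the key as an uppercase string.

  i= 0: O-A = 14 → O
  i= 1: X-Y = 25 → Z
  i= 2: U-N =  7 → H
  i= 3: L-X = 14 → O
  i= 4: S-T = 25 → Z
  i= 5: F-Y =  7 → H
  i= 6: Q-C = 14 → O
  shifts repeat with period 3: OZH

OZH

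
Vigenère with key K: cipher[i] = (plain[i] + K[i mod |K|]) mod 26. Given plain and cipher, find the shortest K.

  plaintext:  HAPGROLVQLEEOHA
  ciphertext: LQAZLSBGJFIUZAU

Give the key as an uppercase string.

EQLTU

  i= 0: L-H =  4 → E
  i= 1: Q-A = 16 → Q
  i= 2: A-P = 11 → L
  i= 3: Z-G = 19 → T
  i= 4: L-R = 20 → U
  i= 5: S-O =  4 → E
  i= 6: B-L = 16 → Q
  i= 7: G-V = 11 → L
  i= 8: J-Q = 19 → T
  i= 9: F-L = 20 → U
  i=10: I-E =  4 → E
  i=11: U-E = 16 → Q
  i=12: Z-O = 11 → L
  i=13: A-H = 19 → T
  i=14: U-A = 20 → U
  shifts repeat with period 5: EQLTU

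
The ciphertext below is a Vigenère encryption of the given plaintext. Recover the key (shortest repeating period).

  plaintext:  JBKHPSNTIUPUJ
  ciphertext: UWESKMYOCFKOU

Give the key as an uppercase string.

LVU

  i= 0: U-J = 11 → L
  i= 1: W-B = 21 → V
  i= 2: E-K = 20 → U
  i= 3: S-H = 11 → L
  i= 4: K-P = 21 → V
  i= 5: M-S = 20 → U
  i= 6: Y-N = 11 → L
  i= 7: O-T = 21 → V
  i= 8: C-I = 20 → U
  i= 9: F-U = 11 → L
  i=10: K-P = 21 → V
  i=11: O-U = 20 → U
  i=12: U-J = 11 → L
  shifts repeat with period 3: LVU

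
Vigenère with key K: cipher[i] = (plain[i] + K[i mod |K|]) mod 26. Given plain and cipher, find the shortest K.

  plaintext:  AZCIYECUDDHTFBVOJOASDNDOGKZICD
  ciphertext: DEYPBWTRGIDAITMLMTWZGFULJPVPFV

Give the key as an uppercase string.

  i= 0: D-A =  3 → D
  i= 1: E-Z =  5 → F
  i= 2: Y-C = 22 → W
  i= 3: P-I =  7 → H
  i= 4: B-Y =  3 → D
  i= 5: W-E = 18 → S
  i= 6: T-C = 17 → R
  i= 7: R-U = 23 → X
  i= 8: G-D =  3 → D
  i= 9: I-D =  5 → F
  i=10: D-H = 22 → W
  i=11: A-T =  7 → H
  i=12: I-F =  3 → D
  i=13: T-B = 18 → S
  i=14: M-V = 17 → R
  i=15: L-O = 23 → X
  i=16: M-J =  3 → D
  i=17: T-O =  5 → F
  i=18: W-A = 22 → W
  i=19: Z-S =  7 → H
  i=20: G-D =  3 → D
  i=21: F-N = 18 → S
  i=22: U-D = 17 → R
  i=23: L-O = 23 → X
  i=24: J-G =  3 → D
  i=25: P-K =  5 → F
  i=26: V-Z = 22 → W
  i=27: P-I =  7 → H
  i=28: F-C =  3 → D
  i=29: V-D = 18 → S
  shifts repeat with period 8: DFWHDSRX

DFWHDSRX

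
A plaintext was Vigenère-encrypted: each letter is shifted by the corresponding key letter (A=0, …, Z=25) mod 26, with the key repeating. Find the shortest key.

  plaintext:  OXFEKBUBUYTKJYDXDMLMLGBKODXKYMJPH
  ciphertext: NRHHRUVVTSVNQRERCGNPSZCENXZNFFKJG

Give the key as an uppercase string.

ZUCDHTBU

  i= 0: N-O = 25 → Z
  i= 1: R-X = 20 → U
  i= 2: H-F =  2 → C
  i= 3: H-E =  3 → D
  i= 4: R-K =  7 → H
  i= 5: U-B = 19 → T
  i= 6: V-U =  1 → B
  i= 7: V-B = 20 → U
  i= 8: T-U = 25 → Z
  i= 9: S-Y = 20 → U
  i=10: V-T =  2 → C
  i=11: N-K =  3 → D
  i=12: Q-J =  7 → H
  i=13: R-Y = 19 → T
  i=14: E-D =  1 → B
  i=15: R-X = 20 → U
  i=16: C-D = 25 → Z
  i=17: G-M = 20 → U
  i=18: N-L =  2 → C
  i=19: P-M =  3 → D
  i=20: S-L =  7 → H
  i=21: Z-G = 19 → T
  i=22: C-B =  1 → B
  i=23: E-K = 20 → U
  i=24: N-O = 25 → Z
  i=25: X-D = 20 → U
  i=26: Z-X =  2 → C
  i=27: N-K =  3 → D
  i=28: F-Y =  7 → H
  i=29: F-M = 19 → T
  i=30: K-J =  1 → B
  i=31: J-P = 20 → U
  i=32: G-H = 25 → Z
  shifts repeat with period 8: ZUCDHTBU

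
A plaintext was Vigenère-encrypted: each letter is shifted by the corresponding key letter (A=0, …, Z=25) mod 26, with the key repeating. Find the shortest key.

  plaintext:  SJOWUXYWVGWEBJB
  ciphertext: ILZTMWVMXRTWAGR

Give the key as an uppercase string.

  i= 0: I-S = 16 → Q
  i= 1: L-J =  2 → C
  i= 2: Z-O = 11 → L
  i= 3: T-W = 23 → X
  i= 4: M-U = 18 → S
  i= 5: W-X = 25 → Z
  i= 6: V-Y = 23 → X
  i= 7: M-W = 16 → Q
  i= 8: X-V =  2 → C
  i= 9: R-G = 11 → L
  i=10: T-W = 23 → X
  i=11: W-E = 18 → S
  i=12: A-B = 25 → Z
  i=13: G-J = 23 → X
  i=14: R-B = 16 → Q
  shifts repeat with period 7: QCLXSZX

QCLXSZX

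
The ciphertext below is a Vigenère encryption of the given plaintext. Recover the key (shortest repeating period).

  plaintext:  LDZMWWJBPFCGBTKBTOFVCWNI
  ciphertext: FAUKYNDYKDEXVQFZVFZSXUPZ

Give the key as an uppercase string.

  i= 0: F-L = 20 → U
  i= 1: A-D = 23 → X
  i= 2: U-Z = 21 → V
  i= 3: K-M = 24 → Y
  i= 4: Y-W =  2 → C
  i= 5: N-W = 17 → R
  i= 6: D-J = 20 → U
  i= 7: Y-B = 23 → X
  i= 8: K-P = 21 → V
  i= 9: D-F = 24 → Y
  i=10: E-C =  2 → C
  i=11: X-G = 17 → R
  i=12: V-B = 20 → U
  i=13: Q-T = 23 → X
  i=14: F-K = 21 → V
  i=15: Z-B = 24 → Y
  i=16: V-T =  2 → C
  i=17: F-O = 17 → R
  i=18: Z-F = 20 → U
  i=19: S-V = 23 → X
  i=20: X-C = 21 → V
  i=21: U-W = 24 → Y
  i=22: P-N =  2 → C
  i=23: Z-I = 17 → R
  shifts repeat with period 6: UXVYCR

UXVYCR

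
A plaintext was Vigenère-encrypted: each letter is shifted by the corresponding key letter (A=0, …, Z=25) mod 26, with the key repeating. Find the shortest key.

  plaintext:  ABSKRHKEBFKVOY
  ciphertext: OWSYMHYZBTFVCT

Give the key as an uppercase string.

OVA

  i= 0: O-A = 14 → O
  i= 1: W-B = 21 → V
  i= 2: S-S =  0 → A
  i= 3: Y-K = 14 → O
  i= 4: M-R = 21 → V
  i= 5: H-H =  0 → A
  i= 6: Y-K = 14 → O
  i= 7: Z-E = 21 → V
  i= 8: B-B =  0 → A
  i= 9: T-F = 14 → O
  i=10: F-K = 21 → V
  i=11: V-V =  0 → A
  i=12: C-O = 14 → O
  i=13: T-Y = 21 → V
  shifts repeat with period 3: OVA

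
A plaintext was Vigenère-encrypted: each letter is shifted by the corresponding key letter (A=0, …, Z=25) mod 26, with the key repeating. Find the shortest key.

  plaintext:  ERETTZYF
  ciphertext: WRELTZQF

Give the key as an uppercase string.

SAA

  i= 0: W-E = 18 → S
  i= 1: R-R =  0 → A
  i= 2: E-E =  0 → A
  i= 3: L-T = 18 → S
  i= 4: T-T =  0 → A
  i= 5: Z-Z =  0 → A
  i= 6: Q-Y = 18 → S
  i= 7: F-F =  0 → A
  shifts repeat with period 3: SAA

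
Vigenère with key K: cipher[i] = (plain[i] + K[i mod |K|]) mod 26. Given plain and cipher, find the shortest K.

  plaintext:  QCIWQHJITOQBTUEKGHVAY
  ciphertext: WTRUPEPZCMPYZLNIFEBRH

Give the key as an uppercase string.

  i= 0: W-Q =  6 → G
  i= 1: T-C = 17 → R
  i= 2: R-I =  9 → J
  i= 3: U-W = 24 → Y
  i= 4: P-Q = 25 → Z
  i= 5: E-H = 23 → X
  i= 6: P-J =  6 → G
  i= 7: Z-I = 17 → R
  i= 8: C-T =  9 → J
  i= 9: M-O = 24 → Y
  i=10: P-Q = 25 → Z
  i=11: Y-B = 23 → X
  i=12: Z-T =  6 → G
  i=13: L-U = 17 → R
  i=14: N-E =  9 → J
  i=15: I-K = 24 → Y
  i=16: F-G = 25 → Z
  i=17: E-H = 23 → X
  i=18: B-V =  6 → G
  i=19: R-A = 17 → R
  i=20: H-Y =  9 → J
  shifts repeat with period 6: GRJYZX

GRJYZX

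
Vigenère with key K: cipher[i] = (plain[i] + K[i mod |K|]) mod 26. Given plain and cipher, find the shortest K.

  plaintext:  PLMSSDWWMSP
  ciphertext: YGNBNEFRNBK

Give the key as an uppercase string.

  i= 0: Y-P =  9 → J
  i= 1: G-L = 21 → V
  i= 2: N-M =  1 → B
  i= 3: B-S =  9 → J
  i= 4: N-S = 21 → V
  i= 5: E-D =  1 → B
  i= 6: F-W =  9 → J
  i= 7: R-W = 21 → V
  i= 8: N-M =  1 → B
  i= 9: B-S =  9 → J
  i=10: K-P = 21 → V
  shifts repeat with period 3: JVB

JVB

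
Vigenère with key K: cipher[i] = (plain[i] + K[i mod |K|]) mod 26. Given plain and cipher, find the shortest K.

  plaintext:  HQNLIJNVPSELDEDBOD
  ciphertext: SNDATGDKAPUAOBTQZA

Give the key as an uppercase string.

LXQP

  i= 0: S-H = 11 → L
  i= 1: N-Q = 23 → X
  i= 2: D-N = 16 → Q
  i= 3: A-L = 15 → P
  i= 4: T-I = 11 → L
  i= 5: G-J = 23 → X
  i= 6: D-N = 16 → Q
  i= 7: K-V = 15 → P
  i= 8: A-P = 11 → L
  i= 9: P-S = 23 → X
  i=10: U-E = 16 → Q
  i=11: A-L = 15 → P
  i=12: O-D = 11 → L
  i=13: B-E = 23 → X
  i=14: T-D = 16 → Q
  i=15: Q-B = 15 → P
  i=16: Z-O = 11 → L
  i=17: A-D = 23 → X
  shifts repeat with period 4: LXQP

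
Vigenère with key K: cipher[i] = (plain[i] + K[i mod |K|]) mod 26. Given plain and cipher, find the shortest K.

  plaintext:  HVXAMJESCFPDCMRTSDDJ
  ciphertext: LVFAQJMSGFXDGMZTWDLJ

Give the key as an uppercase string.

EAIA

  i= 0: L-H =  4 → E
  i= 1: V-V =  0 → A
  i= 2: F-X =  8 → I
  i= 3: A-A =  0 → A
  i= 4: Q-M =  4 → E
  i= 5: J-J =  0 → A
  i= 6: M-E =  8 → I
  i= 7: S-S =  0 → A
  i= 8: G-C =  4 → E
  i= 9: F-F =  0 → A
  i=10: X-P =  8 → I
  i=11: D-D =  0 → A
  i=12: G-C =  4 → E
  i=13: M-M =  0 → A
  i=14: Z-R =  8 → I
  i=15: T-T =  0 → A
  i=16: W-S =  4 → E
  i=17: D-D =  0 → A
  i=18: L-D =  8 → I
  i=19: J-J =  0 → A
  shifts repeat with period 4: EAIA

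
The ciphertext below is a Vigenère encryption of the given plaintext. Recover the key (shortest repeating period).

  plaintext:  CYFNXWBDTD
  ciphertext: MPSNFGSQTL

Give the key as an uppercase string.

KRNAI

  i= 0: M-C = 10 → K
  i= 1: P-Y = 17 → R
  i= 2: S-F = 13 → N
  i= 3: N-N =  0 → A
  i= 4: F-X =  8 → I
  i= 5: G-W = 10 → K
  i= 6: S-B = 17 → R
  i= 7: Q-D = 13 → N
  i= 8: T-T =  0 → A
  i= 9: L-D =  8 → I
  shifts repeat with period 5: KRNAI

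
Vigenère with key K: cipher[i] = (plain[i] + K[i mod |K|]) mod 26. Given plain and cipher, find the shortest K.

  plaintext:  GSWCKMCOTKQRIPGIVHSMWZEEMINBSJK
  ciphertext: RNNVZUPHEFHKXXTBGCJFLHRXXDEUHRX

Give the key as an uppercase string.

  i= 0: R-G = 11 → L
  i= 1: N-S = 21 → V
  i= 2: N-W = 17 → R
  i= 3: V-C = 19 → T
  i= 4: Z-K = 15 → P
  i= 5: U-M =  8 → I
  i= 6: P-C = 13 → N
  i= 7: H-O = 19 → T
  i= 8: E-T = 11 → L
  i= 9: F-K = 21 → V
  i=10: H-Q = 17 → R
  i=11: K-R = 19 → T
  i=12: X-I = 15 → P
  i=13: X-P =  8 → I
  i=14: T-G = 13 → N
  i=15: B-I = 19 → T
  i=16: G-V = 11 → L
  i=17: C-H = 21 → V
  i=18: J-S = 17 → R
  i=19: F-M = 19 → T
  i=20: L-W = 15 → P
  i=21: H-Z =  8 → I
  i=22: R-E = 13 → N
  i=23: X-E = 19 → T
  i=24: X-M = 11 → L
  i=25: D-I = 21 → V
  i=26: E-N = 17 → R
  i=27: U-B = 19 → T
  i=28: H-S = 15 → P
  i=29: R-J =  8 → I
  i=30: X-K = 13 → N
  shifts repeat with period 8: LVRTPINT

LVRTPINT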